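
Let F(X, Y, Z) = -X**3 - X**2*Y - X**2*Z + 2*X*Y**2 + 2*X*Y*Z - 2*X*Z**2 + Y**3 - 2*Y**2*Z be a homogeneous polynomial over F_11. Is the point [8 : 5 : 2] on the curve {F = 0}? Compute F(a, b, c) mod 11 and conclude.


F(8,5,2) ≡ 1 (mod 11); P is NOT on the curve.

Evaluate F(8, 5, 2) term-by-term (mod 11).
  -X**3 ↦ -1·512·1·1 = -512
  -X**2*Y ↦ -1·64·5·1 = -320
  -X**2*Z ↦ -1·64·1·2 = -128
  2*X*Y**2 ↦ 2·8·25·1 = 400
  2*X*Y*Z ↦ 2·8·5·2 = 160
  -2*X*Z**2 ↦ -2·8·1·4 = -64
  Y**3 ↦ 1·1·125·1 = 125
  -2*Y**2*Z ↦ -2·1·25·2 = -100
Sum: F(8, 5, 2) = (-512) + (-320) + (-128) + (400) + (160) + (-64) + (125) + (-100) = -439.
Reducing mod 11: -439 ≡ 1 (mod 11).
Since F(a, b, c) ≡ 1 ≠ 0 (mod 11), P does NOT lie on the curve.


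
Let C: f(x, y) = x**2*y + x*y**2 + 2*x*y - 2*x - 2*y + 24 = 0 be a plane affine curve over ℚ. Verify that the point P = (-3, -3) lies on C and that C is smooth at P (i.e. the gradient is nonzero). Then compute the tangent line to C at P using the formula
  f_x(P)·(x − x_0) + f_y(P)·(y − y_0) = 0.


Tangent line at P: 19*x + 19*y + 114 = 0.

Step 1: f(-3, -3) = 0, so P lies on C.
Step 2: partial derivatives
  f_x(x, y) = 2*x*y + y**2 + 2*y - 2, f_y(x, y) = x**2 + 2*x*y + 2*x - 2.
  f_x(P) = 19, f_y(P) = 19 (gradient nonzero, so P is smooth).
Step 3: tangent line at P: 19·(x − -3) + 19·(y − -3) = 0.
Expanding: 19*x + 19*y + 114 = 0.


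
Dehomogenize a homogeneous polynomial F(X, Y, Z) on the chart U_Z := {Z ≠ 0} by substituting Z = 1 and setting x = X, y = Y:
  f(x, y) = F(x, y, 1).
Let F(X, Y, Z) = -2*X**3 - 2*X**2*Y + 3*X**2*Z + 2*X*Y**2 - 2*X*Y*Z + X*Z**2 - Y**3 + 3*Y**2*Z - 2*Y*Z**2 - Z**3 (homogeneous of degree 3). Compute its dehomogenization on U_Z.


f(x, y) = -2*x**3 - 2*x**2*y + 3*x**2 + 2*x*y**2 - 2*x*y + x - y**3 + 3*y**2 - 2*y - 1

On U_Z we set Z = 1. Each monomial c·X^i·Y^j·Z^k in F becomes c·x^i·y^j·1^k = c·x^i·y^j.
Substituting Z = 1: F(X, Y, 1) = -2*x**3 - 2*x**2*y + 3*x**2 + 2*x*y**2 - 2*x*y + x - y**3 + 3*y**2 - 2*y - 1.
Note: deg(f) ≤ deg(F) = 3; strict inequality happens when F is divisible by Z (lost terms).


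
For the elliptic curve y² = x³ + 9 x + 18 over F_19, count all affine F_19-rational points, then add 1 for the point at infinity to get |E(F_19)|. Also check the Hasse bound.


Affine points = {(1, 3), (1, 16), (2, 5), (2, 14), (4, 2), (4, 17), (5, 6), (5, 13), (7, 5), (7, 14), (9, 7), (9, 12), (10, 5), (10, 14), (11, 2), (11, 17), (12, 7), (12, 12), (14, 0), (17, 7), (17, 12)}; affine count = 21; |E(F_19)| = 22.

Discriminant check: Δ ∝ 4a³ + 27b² = 4·9³ + 27·18² = 4·729 + 27·324 ≡ 17 (mod 19). Nonzero ⇒ E is nonsingular.
For each x ∈ F_19, compute rhs = x³ + 9·x + 18 mod 19, then count y ∈ F_19 with y² ≡ rhs.
  x = 0: rhs = 18, matching y values: none (0 points).
  x = 1: rhs = 9, matching y values: 3, 16 (2 points).
  x = 2: rhs = 6, matching y values: 5, 14 (2 points).
  x = 3: rhs = 15, matching y values: none (0 points).
  x = 4: rhs = 4, matching y values: 2, 17 (2 points).
  x = 5: rhs = 17, matching y values: 6, 13 (2 points).
  x = 6: rhs = 3, matching y values: none (0 points).
  x = 7: rhs = 6, matching y values: 5, 14 (2 points).
  x = 8: rhs = 13, matching y values: none (0 points).
  x = 9: rhs = 11, matching y values: 7, 12 (2 points).
  x = 10: rhs = 6, matching y values: 5, 14 (2 points).
  x = 11: rhs = 4, matching y values: 2, 17 (2 points).
  x = 12: rhs = 11, matching y values: 7, 12 (2 points).
  x = 13: rhs = 14, matching y values: none (0 points).
  x = 14: rhs = 0, matching y values: 0 (1 points).
  x = 15: rhs = 13, matching y values: none (0 points).
  x = 16: rhs = 2, matching y values: none (0 points).
  x = 17: rhs = 11, matching y values: 7, 12 (2 points).
  x = 18: rhs = 8, matching y values: none (0 points).
Total affine count: 21.
Full point count |E(F_19)| = 21 + 1 = 22.
Hasse bound: |22 − (19+1)| = |2| = 2 ≤ 2√19 ≈ 8.7178 ✓.


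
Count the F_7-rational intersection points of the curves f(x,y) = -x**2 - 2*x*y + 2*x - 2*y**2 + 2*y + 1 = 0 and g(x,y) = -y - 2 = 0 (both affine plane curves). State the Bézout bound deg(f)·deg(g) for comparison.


Common zeros: ∅; count = 0; Bézout bound = 2.

deg(f) = 2, deg(g) = 1, so Bézout bound = 2.
Scan x ∈ F_7. For each x, list the y ∈ F_7 with f(x, y) ≡ 0 and those with g(x, y) ≡ 0 (mod 7); the common zeros in that column are the intersection.
  x = 0: f ≡ 0 at y ∈ ∅; g ≡ 0 at y ∈ {5}; common: ∅.
  x = 1: f ≡ 0 at y ∈ {1, 6}; g ≡ 0 at y ∈ {5}; common: ∅.
  x = 2: f ≡ 0 at y ∈ ∅; g ≡ 0 at y ∈ {5}; common: ∅.
  x = 3: f ≡ 0 at y ∈ {6}; g ≡ 0 at y ∈ {5}; common: ∅.
  x = 4: f ≡ 0 at y ∈ {0, 4}; g ≡ 0 at y ∈ {5}; common: ∅.
  x = 5: f ≡ 0 at y ∈ {0, 3}; g ≡ 0 at y ∈ {5}; common: ∅.
  x = 6: f ≡ 0 at y ∈ {1}; g ≡ 0 at y ∈ {5}; common: ∅.
Collecting: common zeros = ∅, so the count is 0.
Comparison with the Bézout bound: 0 ≤ 2 = deg(f)·deg(g), as expected for curves with no common component (the affine F_7-count falls short of the bound because intersections may lie at infinity, over extension fields, or carry multiplicity).


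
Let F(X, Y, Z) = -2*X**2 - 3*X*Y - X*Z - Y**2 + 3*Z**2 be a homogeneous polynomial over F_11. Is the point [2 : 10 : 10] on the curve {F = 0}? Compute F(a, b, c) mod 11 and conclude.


F(2,10,10) ≡ 2 (mod 11); P is NOT on the curve.

Evaluate F(2, 10, 10) term-by-term (mod 11).
  -2*X**2 ↦ -2·4·1·1 = -8
  -3*X*Y ↦ -3·2·10·1 = -60
  -X*Z ↦ -1·2·1·10 = -20
  -Y**2 ↦ -1·1·100·1 = -100
  3*Z**2 ↦ 3·1·1·100 = 300
Sum: F(2, 10, 10) = (-8) + (-60) + (-20) + (-100) + (300) = 112.
Reducing mod 11: 112 ≡ 2 (mod 11).
Since F(a, b, c) ≡ 2 ≠ 0 (mod 11), P does NOT lie on the curve.


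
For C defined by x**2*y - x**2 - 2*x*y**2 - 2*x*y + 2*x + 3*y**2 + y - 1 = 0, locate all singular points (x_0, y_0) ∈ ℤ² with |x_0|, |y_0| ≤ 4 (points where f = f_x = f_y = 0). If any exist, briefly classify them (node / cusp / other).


Singular points: {(1, 0)}; classification: node.

Compute partial derivatives:
  f_x = 2*x*y - 2*x - 2*y**2 - 2*y + 2.
  f_y = x**2 - 4*x*y - 2*x + 6*y + 1.
Scan x_0 ∈ {−4, ..., 4}. For each x_0, f_y(x_0, y) is a polynomial in y; find its integer roots y ∈ {−4, ..., 4}, then test f_x and f at those candidates.
  x = -4: f_y(-4, y) = 22*y + 25; no integer root y with |y| ≤ 4.
  x = -3: f_y(-3, y) = 18*y + 16; no integer root y with |y| ≤ 4.
  x = -2: f_y(-2, y) = 14*y + 9; no integer root y with |y| ≤ 4.
  x = -1: f_y(-1, y) = 10*y + 4; no integer root y with |y| ≤ 4.
  x = 0: f_y(0, y) = 6*y + 1; no integer root y with |y| ≤ 4.
  x = 1: f_y(1, y) = 2*y; vanishes at y ∈ {0}. (1, 0): f_x = 0, f = 0 — SINGULAR.
  x = 2: f_y(2, y) = 1 - 2*y; no integer root y with |y| ≤ 4.
  x = 3: f_y(3, y) = 4 - 6*y; no integer root y with |y| ≤ 4.
  x = 4: f_y(4, y) = 9 - 10*y; no integer root y with |y| ≤ 4.
Only singular point on the grid: (1, 0).
Classify: substitute x = 1 + u, y = 0 + v and expand: f = u**2*v - u**2 - 2*u*v**2 + v**2.
No constant or linear terms (consistent with a singular point). Quadratic part: -u**2 + v**2. Cubic part: u**2*v - 2*u*v**2.
The quadratic part v**2 - u**2 = (v − u)(v + u) splits into two distinct linear factors, so there are two distinct tangent lines y − 0 = ±(x − 1) — this is a node (ordinary double point).
Classification: node.


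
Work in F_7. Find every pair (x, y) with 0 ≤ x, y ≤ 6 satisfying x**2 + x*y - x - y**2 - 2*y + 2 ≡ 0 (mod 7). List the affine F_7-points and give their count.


Affine F_7-points: {(1, 1), (1, 5), (2, 2), (2, 5), (4, 0), (4, 2), (6, 1), (6, 3)}; count = 8.

For each of the 49 pairs (x, y) ∈ F_7², evaluate f(x, y) mod 7. Record the zeros.
  x = 0: [0↦2, 1↦6, 2↦1, 3↦1, 4↦6, 5↦2, 6↦3]  zeros at y ∈ ∅
  x = 1: [0↦2, 1↦0, 2↦3, 3↦4, 4↦3, 5↦0, 6↦2]  zeros at y ∈ {1, 5}
  x = 2: [0↦4, 1↦3, 2↦0, 3↦2, 4↦2, 5↦0, 6↦3]  zeros at y ∈ {2, 5}
  x = 3: [0↦1, 1↦1, 2↦6, 3↦2, 4↦3, 5↦2, 6↦6]  zeros at y ∈ ∅
  x = 4: [0↦0, 1↦1, 2↦0, 3↦4, 4↦6, 5↦6, 6↦4]  zeros at y ∈ {0, 2}
  x = 5: [0↦1, 1↦3, 2↦3, 3↦1, 4↦4, 5↦5, 6↦4]  zeros at y ∈ ∅
  x = 6: [0↦4, 1↦0, 2↦1, 3↦0, 4↦4, 5↦6, 6↦6]  zeros at y ∈ {1, 3}
Collecting zeros: affine points = {(1, 1), (1, 5), (2, 2), (2, 5), (4, 0), (4, 2), (6, 1), (6, 3)}.
Total count |C(F_7)_aff| = 8.


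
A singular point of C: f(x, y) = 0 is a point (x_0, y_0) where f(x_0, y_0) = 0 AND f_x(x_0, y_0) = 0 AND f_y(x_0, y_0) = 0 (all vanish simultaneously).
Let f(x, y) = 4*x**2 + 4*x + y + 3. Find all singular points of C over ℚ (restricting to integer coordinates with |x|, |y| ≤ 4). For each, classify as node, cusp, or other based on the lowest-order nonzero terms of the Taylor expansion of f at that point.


No singular points in the scanned grid; C is smooth there.

Compute partial derivatives:
  f_x = 8*x + 4.
  f_y = 1.
f_y = 1 is a nonzero constant, so f_y never vanishes: no point (x, y) can satisfy f = f_x = f_y = 0. In particular no (x, y) ∈ {−4, ..., 4}² is singular; the curve is smooth.


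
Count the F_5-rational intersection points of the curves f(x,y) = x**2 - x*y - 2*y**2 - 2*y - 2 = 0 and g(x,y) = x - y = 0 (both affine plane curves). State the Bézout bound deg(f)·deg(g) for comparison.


Common zeros: ∅; count = 0; Bézout bound = 2.

deg(f) = 2, deg(g) = 1, so Bézout bound = 2.
Scan x ∈ F_5. For each x, list the y ∈ F_5 with f(x, y) ≡ 0 and those with g(x, y) ≡ 0 (mod 5); the common zeros in that column are the intersection.
  x = 0: f ≡ 0 at y ∈ ∅; g ≡ 0 at y ∈ {0}; common: ∅.
  x = 1: f ≡ 0 at y ∈ {2, 4}; g ≡ 0 at y ∈ {1}; common: ∅.
  x = 2: f ≡ 0 at y ∈ ∅; g ≡ 0 at y ∈ {2}; common: ∅.
  x = 3: f ≡ 0 at y ∈ {1, 4}; g ≡ 0 at y ∈ {3}; common: ∅.
  x = 4: f ≡ 0 at y ∈ ∅; g ≡ 0 at y ∈ {4}; common: ∅.
Collecting: common zeros = ∅, so the count is 0.
Comparison with the Bézout bound: 0 ≤ 2 = deg(f)·deg(g), as expected for curves with no common component (the affine F_5-count falls short of the bound because intersections may lie at infinity, over extension fields, or carry multiplicity).


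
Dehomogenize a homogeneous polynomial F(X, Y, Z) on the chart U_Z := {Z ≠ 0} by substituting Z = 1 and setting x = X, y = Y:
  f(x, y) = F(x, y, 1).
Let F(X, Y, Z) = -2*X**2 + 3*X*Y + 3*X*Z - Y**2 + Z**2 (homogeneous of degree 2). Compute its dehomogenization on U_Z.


f(x, y) = -2*x**2 + 3*x*y + 3*x - y**2 + 1

On U_Z we set Z = 1. Each monomial c·X^i·Y^j·Z^k in F becomes c·x^i·y^j·1^k = c·x^i·y^j.
Substituting Z = 1: F(X, Y, 1) = -2*x**2 + 3*x*y + 3*x - y**2 + 1.
Note: deg(f) ≤ deg(F) = 2; strict inequality happens when F is divisible by Z (lost terms).


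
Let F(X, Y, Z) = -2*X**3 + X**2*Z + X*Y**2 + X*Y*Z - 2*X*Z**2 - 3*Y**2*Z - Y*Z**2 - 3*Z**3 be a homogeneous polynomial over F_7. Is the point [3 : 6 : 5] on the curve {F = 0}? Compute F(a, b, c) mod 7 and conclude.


F(3,6,5) ≡ 3 (mod 7); P is NOT on the curve.

Evaluate F(3, 6, 5) term-by-term (mod 7).
  -2*X**3 ↦ -2·27·1·1 = -54
  X**2*Z ↦ 1·9·1·5 = 45
  X*Y**2 ↦ 1·3·36·1 = 108
  X*Y*Z ↦ 1·3·6·5 = 90
  -2*X*Z**2 ↦ -2·3·1·25 = -150
  -3*Y**2*Z ↦ -3·1·36·5 = -540
  -Y*Z**2 ↦ -1·1·6·25 = -150
  -3*Z**3 ↦ -3·1·1·125 = -375
Sum: F(3, 6, 5) = (-54) + (45) + (108) + (90) + (-150) + (-540) + (-150) + (-375) = -1026.
Reducing mod 7: -1026 ≡ 3 (mod 7).
Since F(a, b, c) ≡ 3 ≠ 0 (mod 7), P does NOT lie on the curve.


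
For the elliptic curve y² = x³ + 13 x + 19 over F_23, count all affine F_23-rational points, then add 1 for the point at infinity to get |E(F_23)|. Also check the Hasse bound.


Affine points = {(3, 4), (3, 19), (5, 5), (5, 18), (7, 4), (7, 19), (13, 4), (13, 19), (14, 1), (14, 22), (15, 1), (15, 22), (17, 1), (17, 22), (18, 6), (18, 17), (19, 8), (19, 15), (21, 10), (21, 13)}; affine count = 20; |E(F_23)| = 21.

Discriminant check: Δ ∝ 4a³ + 27b² = 4·13³ + 27·19² = 4·2197 + 27·361 ≡ 20 (mod 23). Nonzero ⇒ E is nonsingular.
For each x ∈ F_23, compute rhs = x³ + 13·x + 19 mod 23, then count y ∈ F_23 with y² ≡ rhs.
  x = 0: rhs = 19, matching y values: none (0 points).
  x = 1: rhs = 10, matching y values: none (0 points).
  x = 2: rhs = 7, matching y values: none (0 points).
  x = 3: rhs = 16, matching y values: 4, 19 (2 points).
  x = 4: rhs = 20, matching y values: none (0 points).
  x = 5: rhs = 2, matching y values: 5, 18 (2 points).
  x = 6: rhs = 14, matching y values: none (0 points).
  x = 7: rhs = 16, matching y values: 4, 19 (2 points).
  x = 8: rhs = 14, matching y values: none (0 points).
  x = 9: rhs = 14, matching y values: none (0 points).
  x = 10: rhs = 22, matching y values: none (0 points).
  x = 11: rhs = 21, matching y values: none (0 points).
  x = 12: rhs = 17, matching y values: none (0 points).
  x = 13: rhs = 16, matching y values: 4, 19 (2 points).
  x = 14: rhs = 1, matching y values: 1, 22 (2 points).
  x = 15: rhs = 1, matching y values: 1, 22 (2 points).
  x = 16: rhs = 22, matching y values: none (0 points).
  x = 17: rhs = 1, matching y values: 1, 22 (2 points).
  x = 18: rhs = 13, matching y values: 6, 17 (2 points).
  x = 19: rhs = 18, matching y values: 8, 15 (2 points).
  x = 20: rhs = 22, matching y values: none (0 points).
  x = 21: rhs = 8, matching y values: 10, 13 (2 points).
  x = 22: rhs = 5, matching y values: none (0 points).
Total affine count: 20.
Full point count |E(F_23)| = 20 + 1 = 21.
Hasse bound: |21 − (23+1)| = |-3| = 3 ≤ 2√23 ≈ 9.5917 ✓.


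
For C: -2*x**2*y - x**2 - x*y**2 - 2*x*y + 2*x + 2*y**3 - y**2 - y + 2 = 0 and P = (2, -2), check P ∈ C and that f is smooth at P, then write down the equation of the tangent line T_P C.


Tangent line at P: 14*x + 23*y + 18 = 0.

Step 1: f(2, -2) = 0, so P lies on C.
Step 2: partial derivatives
  f_x(x, y) = -4*x*y - 2*x - y**2 - 2*y + 2, f_y(x, y) = -2*x**2 - 2*x*y - 2*x + 6*y**2 - 2*y - 1.
  f_x(P) = 14, f_y(P) = 23 (gradient nonzero, so P is smooth).
Step 3: tangent line at P: 14·(x − 2) + 23·(y − -2) = 0.
Expanding: 14*x + 23*y + 18 = 0.


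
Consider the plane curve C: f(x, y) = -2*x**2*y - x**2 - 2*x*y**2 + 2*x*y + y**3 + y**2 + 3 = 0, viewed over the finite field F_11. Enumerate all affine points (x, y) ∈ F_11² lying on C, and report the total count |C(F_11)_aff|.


Affine F_11-points: {(1, 10), (3, 1), (3, 5), (3, 10), (4, 3), (5, 0), (6, 0), (6, 4), (6, 7), (8, 1), (10, 3)}; count = 11.

For each of the 121 pairs (x, y) ∈ F_11², evaluate f(x, y) mod 11. Record the zeros.
  x = 0: [0↦3, 1↦5, 2↦4, 3↦6, 4↦6, 5↦10, 6↦2, 7↦10, 8↦7, 9↦10, 10↦3]  zeros at y ∈ ∅
  x = 1: [0↦2, 1↦2, 2↦6, 3↦9, 4↦6, 5↦3, 6↦6, 7↦10, 8↦10, 9↦1, 10↦0]  zeros at y ∈ {10}
  x = 2: [0↦10, 1↦4, 2↦9, 3↦9, 4↦10, 5↦7, 6↦6, 7↦2, 8↦1, 9↦9, 10↦10]  zeros at y ∈ ∅
  x = 3: [0↦5, 1↦0, 2↦2, 3↦6, 4↦7, 5↦0, 6↦2, 7↦8, 8↦2, 9↦1, 10↦0]  zeros at y ∈ {1, 5, 10}
  x = 4: [0↦9, 1↦1, 2↦7, 3↦0, 4↦8, 5↦4, 6↦5, 7↦6, 8↦2, 9↦10, 10↦3]  zeros at y ∈ {3}
  x = 5: [0↦0, 1↦7, 2↦2, 3↦2, 4↦2, 5↦8, 6↦4, 7↦7, 8↦1, 9↦3, 10↦8]  zeros at y ∈ {0}
  x = 6: [0↦0, 1↦7, 2↦9, 3↦1, 4↦0, 5↦1, 6↦10, 7↦0, 8↦10, 9↦2, 10↦4]  zeros at y ∈ {0, 4, 7}
  x = 7: [0↦9, 1↦1, 2↦6, 3↦8, 4↦2, 5↦5, 6↦1, 7↦7, 8↦7, 9↦7, 10↦2]  zeros at y ∈ ∅
  x = 8: [0↦5, 1↦0, 2↦4, 3↦1, 4↦8, 5↦9, 6↦10, 7↦6, 8↦3, 9↦7, 10↦2]  zeros at y ∈ {1}
  x = 9: [0↦10, 1↦4, 2↦3, 3↦2, 4↦7, 5↦2, 6↦4, 7↦8, 8↦9, 9↦2, 10↦4]  zeros at y ∈ ∅
  x = 10: [0↦2, 1↦2, 2↦3, 3↦0, 4↦10, 5↦6, 6↦5, 7↦2, 8↦3, 9↦3, 10↦8]  zeros at y ∈ {3}
Collecting zeros: affine points = {(1, 10), (3, 1), (3, 5), (3, 10), (4, 3), (5, 0), (6, 0), (6, 4), (6, 7), (8, 1), (10, 3)}.
Total count |C(F_11)_aff| = 11.


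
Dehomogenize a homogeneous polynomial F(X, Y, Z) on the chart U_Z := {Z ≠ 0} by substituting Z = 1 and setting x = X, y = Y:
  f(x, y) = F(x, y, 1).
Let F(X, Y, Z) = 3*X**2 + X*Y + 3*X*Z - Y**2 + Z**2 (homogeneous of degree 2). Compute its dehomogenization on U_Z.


f(x, y) = 3*x**2 + x*y + 3*x - y**2 + 1

On U_Z we set Z = 1. Each monomial c·X^i·Y^j·Z^k in F becomes c·x^i·y^j·1^k = c·x^i·y^j.
Substituting Z = 1: F(X, Y, 1) = 3*x**2 + x*y + 3*x - y**2 + 1.
Note: deg(f) ≤ deg(F) = 2; strict inequality happens when F is divisible by Z (lost terms).


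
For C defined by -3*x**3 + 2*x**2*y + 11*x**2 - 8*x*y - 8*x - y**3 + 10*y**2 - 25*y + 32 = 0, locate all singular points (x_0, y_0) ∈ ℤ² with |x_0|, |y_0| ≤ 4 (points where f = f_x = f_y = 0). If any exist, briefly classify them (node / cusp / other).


Singular points: {(2, 3)}; classification: node.

Compute partial derivatives:
  f_x = -9*x**2 + 4*x*y + 22*x - 8*y - 8.
  f_y = 2*x**2 - 8*x - 3*y**2 + 20*y - 25.
Scan x_0 ∈ {−4, ..., 4}. For each x_0, f_y(x_0, y) is a polynomial in y; find its integer roots y ∈ {−4, ..., 4}, then test f_x and f at those candidates.
  x = -4: f_y(-4, y) = -3*y**2 + 20*y + 39; no integer root y with |y| ≤ 4.
  x = -3: f_y(-3, y) = -3*y**2 + 20*y + 17; no integer root y with |y| ≤ 4.
  x = -2: f_y(-2, y) = -3*y**2 + 20*y - 1; no integer root y with |y| ≤ 4.
  x = -1: f_y(-1, y) = -3*y**2 + 20*y - 15; no integer root y with |y| ≤ 4.
  x = 0: f_y(0, y) = -3*y**2 + 20*y - 25; no integer root y with |y| ≤ 4.
  x = 1: f_y(1, y) = -3*y**2 + 20*y - 31; no integer root y with |y| ≤ 4.
  x = 2: f_y(2, y) = -3*y**2 + 20*y - 33; vanishes at y ∈ {3}. (2, 3): f_x = 0, f = 0 — SINGULAR.
  x = 3: f_y(3, y) = -3*y**2 + 20*y - 31; no integer root y with |y| ≤ 4.
  x = 4: f_y(4, y) = -3*y**2 + 20*y - 25; no integer root y with |y| ≤ 4.
Only singular point on the grid: (2, 3).
Classify: substitute x = 2 + u, y = 3 + v and expand: f = -3*u**3 + 2*u**2*v - u**2 - v**3 + v**2.
No constant or linear terms (consistent with a singular point). Quadratic part: -u**2 + v**2. Cubic part: -3*u**3 + 2*u**2*v - v**3.
The quadratic part v**2 - u**2 = (v − u)(v + u) splits into two distinct linear factors, so there are two distinct tangent lines y − 3 = ±(x − 2) — this is a node (ordinary double point).
Classification: node.


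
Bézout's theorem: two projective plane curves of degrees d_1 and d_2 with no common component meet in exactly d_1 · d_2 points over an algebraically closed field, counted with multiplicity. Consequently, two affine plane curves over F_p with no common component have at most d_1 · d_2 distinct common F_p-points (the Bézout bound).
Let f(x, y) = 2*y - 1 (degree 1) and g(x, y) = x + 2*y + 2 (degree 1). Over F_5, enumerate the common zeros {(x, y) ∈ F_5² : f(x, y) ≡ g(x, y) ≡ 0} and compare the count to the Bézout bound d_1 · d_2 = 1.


Common zeros: {(2, 3)}; count = 1; Bézout bound = 1.

deg(f) = 1, deg(g) = 1, so Bézout bound = 1.
Scan x ∈ F_5. For each x, list the y ∈ F_5 with f(x, y) ≡ 0 and those with g(x, y) ≡ 0 (mod 5); the common zeros in that column are the intersection.
  x = 0: f ≡ 0 at y ∈ {3}; g ≡ 0 at y ∈ {4}; common: ∅.
  x = 1: f ≡ 0 at y ∈ {3}; g ≡ 0 at y ∈ {1}; common: ∅.
  x = 2: f ≡ 0 at y ∈ {3}; g ≡ 0 at y ∈ {3}; common: {3}.
  x = 3: f ≡ 0 at y ∈ {3}; g ≡ 0 at y ∈ {0}; common: ∅.
  x = 4: f ≡ 0 at y ∈ {3}; g ≡ 0 at y ∈ {2}; common: ∅.
Collecting: common zeros = {(2, 3)}, so the count is 1.
Comparison with the Bézout bound: 1 ≤ 1 = deg(f)·deg(g), as expected for curves with no common component (the bound is attained).


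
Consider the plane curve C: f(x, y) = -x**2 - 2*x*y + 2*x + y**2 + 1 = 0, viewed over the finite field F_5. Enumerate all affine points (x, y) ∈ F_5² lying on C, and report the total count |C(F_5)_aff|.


Affine F_5-points: {(0, 2), (0, 3), (1, 3), (1, 4), (3, 2), (3, 4)}; count = 6.

For each of the 25 pairs (x, y) ∈ F_5², evaluate f(x, y) mod 5. Record the zeros.
  x = 0: [0↦1, 1↦2, 2↦0, 3↦0, 4↦2]  zeros at y ∈ {2, 3}
  x = 1: [0↦2, 1↦1, 2↦2, 3↦0, 4↦0]  zeros at y ∈ {3, 4}
  x = 2: [0↦1, 1↦3, 2↦2, 3↦3, 4↦1]  zeros at y ∈ ∅
  x = 3: [0↦3, 1↦3, 2↦0, 3↦4, 4↦0]  zeros at y ∈ {2, 4}
  x = 4: [0↦3, 1↦1, 2↦1, 3↦3, 4↦2]  zeros at y ∈ ∅
Collecting zeros: affine points = {(0, 2), (0, 3), (1, 3), (1, 4), (3, 2), (3, 4)}.
Total count |C(F_5)_aff| = 6.


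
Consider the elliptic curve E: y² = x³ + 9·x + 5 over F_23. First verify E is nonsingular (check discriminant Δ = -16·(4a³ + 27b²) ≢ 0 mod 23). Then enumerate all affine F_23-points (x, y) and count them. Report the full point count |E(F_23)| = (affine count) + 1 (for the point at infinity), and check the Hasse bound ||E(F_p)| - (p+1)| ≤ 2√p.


Affine points = {(2, 10), (2, 13), (3, 6), (3, 17), (4, 6), (4, 17), (11, 3), (11, 20), (12, 1), (12, 22), (14, 0), (16, 6), (16, 17), (21, 5), (21, 18), (22, 8), (22, 15)}; affine count = 17; |E(F_23)| = 18.

Discriminant check: Δ ∝ 4a³ + 27b² = 4·9³ + 27·5² = 4·729 + 27·25 ≡ 3 (mod 23). Nonzero ⇒ E is nonsingular.
For each x ∈ F_23, compute rhs = x³ + 9·x + 5 mod 23, then count y ∈ F_23 with y² ≡ rhs.
  x = 0: rhs = 5, matching y values: none (0 points).
  x = 1: rhs = 15, matching y values: none (0 points).
  x = 2: rhs = 8, matching y values: 10, 13 (2 points).
  x = 3: rhs = 13, matching y values: 6, 17 (2 points).
  x = 4: rhs = 13, matching y values: 6, 17 (2 points).
  x = 5: rhs = 14, matching y values: none (0 points).
  x = 6: rhs = 22, matching y values: none (0 points).
  x = 7: rhs = 20, matching y values: none (0 points).
  x = 8: rhs = 14, matching y values: none (0 points).
  x = 9: rhs = 10, matching y values: none (0 points).
  x = 10: rhs = 14, matching y values: none (0 points).
  x = 11: rhs = 9, matching y values: 3, 20 (2 points).
  x = 12: rhs = 1, matching y values: 1, 22 (2 points).
  x = 13: rhs = 19, matching y values: none (0 points).
  x = 14: rhs = 0, matching y values: 0 (1 points).
  x = 15: rhs = 19, matching y values: none (0 points).
  x = 16: rhs = 13, matching y values: 6, 17 (2 points).
  x = 17: rhs = 11, matching y values: none (0 points).
  x = 18: rhs = 19, matching y values: none (0 points).
  x = 19: rhs = 20, matching y values: none (0 points).
  x = 20: rhs = 20, matching y values: none (0 points).
  x = 21: rhs = 2, matching y values: 5, 18 (2 points).
  x = 22: rhs = 18, matching y values: 8, 15 (2 points).
Total affine count: 17.
Full point count |E(F_23)| = 17 + 1 = 18.
Hasse bound: |18 − (23+1)| = |-6| = 6 ≤ 2√23 ≈ 9.5917 ✓.


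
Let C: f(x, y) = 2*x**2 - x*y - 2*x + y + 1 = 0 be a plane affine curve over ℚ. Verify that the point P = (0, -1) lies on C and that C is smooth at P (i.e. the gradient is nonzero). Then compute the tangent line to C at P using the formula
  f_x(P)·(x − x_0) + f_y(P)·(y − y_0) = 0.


Tangent line at P: -x + y + 1 = 0.

Step 1: f(0, -1) = 0, so P lies on C.
Step 2: partial derivatives
  f_x(x, y) = 4*x - y - 2, f_y(x, y) = 1 - x.
  f_x(P) = -1, f_y(P) = 1 (gradient nonzero, so P is smooth).
Step 3: tangent line at P: -1·(x − 0) + 1·(y − -1) = 0.
Expanding: -x + y + 1 = 0.


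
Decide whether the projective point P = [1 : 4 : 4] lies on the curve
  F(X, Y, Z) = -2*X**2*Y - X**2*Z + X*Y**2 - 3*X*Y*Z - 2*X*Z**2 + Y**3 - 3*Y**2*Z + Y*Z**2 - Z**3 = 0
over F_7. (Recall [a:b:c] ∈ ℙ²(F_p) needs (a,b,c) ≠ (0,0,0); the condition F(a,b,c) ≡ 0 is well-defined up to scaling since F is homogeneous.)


F(1,4,4) ≡ 6 (mod 7); P is NOT on the curve.

Evaluate F(1, 4, 4) term-by-term (mod 7).
  -2*X**2*Y ↦ -2·1·4·1 = -8
  -X**2*Z ↦ -1·1·1·4 = -4
  X*Y**2 ↦ 1·1·16·1 = 16
  -3*X*Y*Z ↦ -3·1·4·4 = -48
  -2*X*Z**2 ↦ -2·1·1·16 = -32
  Y**3 ↦ 1·1·64·1 = 64
  -3*Y**2*Z ↦ -3·1·16·4 = -192
  Y*Z**2 ↦ 1·1·4·16 = 64
  -Z**3 ↦ -1·1·1·64 = -64
Sum: F(1, 4, 4) = (-8) + (-4) + (16) + (-48) + (-32) + (64) + (-192) + (64) + (-64) = -204.
Reducing mod 7: -204 ≡ 6 (mod 7).
Since F(a, b, c) ≡ 6 ≠ 0 (mod 7), P does NOT lie on the curve.


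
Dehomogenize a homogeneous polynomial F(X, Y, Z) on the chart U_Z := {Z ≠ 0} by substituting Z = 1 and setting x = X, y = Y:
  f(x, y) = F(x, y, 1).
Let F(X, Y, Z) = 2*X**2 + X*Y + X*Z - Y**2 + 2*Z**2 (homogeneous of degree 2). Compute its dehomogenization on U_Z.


f(x, y) = 2*x**2 + x*y + x - y**2 + 2

On U_Z we set Z = 1. Each monomial c·X^i·Y^j·Z^k in F becomes c·x^i·y^j·1^k = c·x^i·y^j.
Substituting Z = 1: F(X, Y, 1) = 2*x**2 + x*y + x - y**2 + 2.
Note: deg(f) ≤ deg(F) = 2; strict inequality happens when F is divisible by Z (lost terms).


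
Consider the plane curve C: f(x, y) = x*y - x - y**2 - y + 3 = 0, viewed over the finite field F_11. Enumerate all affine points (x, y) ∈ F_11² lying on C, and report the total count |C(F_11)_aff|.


Affine F_11-points: {(2, 4), (2, 8), (3, 0), (3, 2), (4, 5), (4, 9), (7, 7), (7, 10), (10, 3), (10, 6)}; count = 10.

For each of the 121 pairs (x, y) ∈ F_11², evaluate f(x, y) mod 11. Record the zeros.
  x = 0: [0↦3, 1↦1, 2↦8, 3↦2, 4↦5, 5↦6, 6↦5, 7↦2, 8↦8, 9↦1, 10↦3]  zeros at y ∈ ∅
  x = 1: [0↦2, 1↦1, 2↦9, 3↦4, 4↦8, 5↦10, 6↦10, 7↦8, 8↦4, 9↦9, 10↦1]  zeros at y ∈ ∅
  x = 2: [0↦1, 1↦1, 2↦10, 3↦6, 4↦0, 5↦3, 6↦4, 7↦3, 8↦0, 9↦6, 10↦10]  zeros at y ∈ {4, 8}
  x = 3: [0↦0, 1↦1, 2↦0, 3↦8, 4↦3, 5↦7, 6↦9, 7↦9, 8↦7, 9↦3, 10↦8]  zeros at y ∈ {0, 2}
  x = 4: [0↦10, 1↦1, 2↦1, 3↦10, 4↦6, 5↦0, 6↦3, 7↦4, 8↦3, 9↦0, 10↦6]  zeros at y ∈ {5, 9}
  x = 5: [0↦9, 1↦1, 2↦2, 3↦1, 4↦9, 5↦4, 6↦8, 7↦10, 8↦10, 9↦8, 10↦4]  zeros at y ∈ ∅
  x = 6: [0↦8, 1↦1, 2↦3, 3↦3, 4↦1, 5↦8, 6↦2, 7↦5, 8↦6, 9↦5, 10↦2]  zeros at y ∈ ∅
  x = 7: [0↦7, 1↦1, 2↦4, 3↦5, 4↦4, 5↦1, 6↦7, 7↦0, 8↦2, 9↦2, 10↦0]  zeros at y ∈ {7, 10}
  x = 8: [0↦6, 1↦1, 2↦5, 3↦7, 4↦7, 5↦5, 6↦1, 7↦6, 8↦9, 9↦10, 10↦9]  zeros at y ∈ ∅
  x = 9: [0↦5, 1↦1, 2↦6, 3↦9, 4↦10, 5↦9, 6↦6, 7↦1, 8↦5, 9↦7, 10↦7]  zeros at y ∈ ∅
  x = 10: [0↦4, 1↦1, 2↦7, 3↦0, 4↦2, 5↦2, 6↦0, 7↦7, 8↦1, 9↦4, 10↦5]  zeros at y ∈ {3, 6}
Collecting zeros: affine points = {(2, 4), (2, 8), (3, 0), (3, 2), (4, 5), (4, 9), (7, 7), (7, 10), (10, 3), (10, 6)}.
Total count |C(F_11)_aff| = 10.


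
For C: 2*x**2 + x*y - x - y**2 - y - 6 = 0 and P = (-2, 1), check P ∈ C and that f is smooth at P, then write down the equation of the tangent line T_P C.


Tangent line at P: -8*x - 5*y - 11 = 0.

Step 1: f(-2, 1) = 0, so P lies on C.
Step 2: partial derivatives
  f_x(x, y) = 4*x + y - 1, f_y(x, y) = x - 2*y - 1.
  f_x(P) = -8, f_y(P) = -5 (gradient nonzero, so P is smooth).
Step 3: tangent line at P: -8·(x − -2) + -5·(y − 1) = 0.
Expanding: -8*x - 5*y - 11 = 0.


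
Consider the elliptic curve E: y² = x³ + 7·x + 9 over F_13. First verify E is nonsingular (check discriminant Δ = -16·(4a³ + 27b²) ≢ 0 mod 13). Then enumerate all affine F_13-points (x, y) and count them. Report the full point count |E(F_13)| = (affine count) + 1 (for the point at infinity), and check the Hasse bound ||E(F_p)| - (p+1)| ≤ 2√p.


Affine points = {(0, 3), (0, 10), (1, 2), (1, 11), (4, 6), (4, 7), (5, 0), (10, 0), (11, 0), (12, 1), (12, 12)}; affine count = 11; |E(F_13)| = 12.

Discriminant check: Δ ∝ 4a³ + 27b² = 4·7³ + 27·9² = 4·343 + 27·81 ≡ 10 (mod 13). Nonzero ⇒ E is nonsingular.
For each x ∈ F_13, compute rhs = x³ + 7·x + 9 mod 13, then count y ∈ F_13 with y² ≡ rhs.
  x = 0: rhs = 9, matching y values: 3, 10 (2 points).
  x = 1: rhs = 4, matching y values: 2, 11 (2 points).
  x = 2: rhs = 5, matching y values: none (0 points).
  x = 3: rhs = 5, matching y values: none (0 points).
  x = 4: rhs = 10, matching y values: 6, 7 (2 points).
  x = 5: rhs = 0, matching y values: 0 (1 points).
  x = 6: rhs = 7, matching y values: none (0 points).
  x = 7: rhs = 11, matching y values: none (0 points).
  x = 8: rhs = 5, matching y values: none (0 points).
  x = 9: rhs = 8, matching y values: none (0 points).
  x = 10: rhs = 0, matching y values: 0 (1 points).
  x = 11: rhs = 0, matching y values: 0 (1 points).
  x = 12: rhs = 1, matching y values: 1, 12 (2 points).
Total affine count: 11.
Full point count |E(F_13)| = 11 + 1 = 12.
Hasse bound: |12 − (13+1)| = |-2| = 2 ≤ 2√13 ≈ 7.2111 ✓.


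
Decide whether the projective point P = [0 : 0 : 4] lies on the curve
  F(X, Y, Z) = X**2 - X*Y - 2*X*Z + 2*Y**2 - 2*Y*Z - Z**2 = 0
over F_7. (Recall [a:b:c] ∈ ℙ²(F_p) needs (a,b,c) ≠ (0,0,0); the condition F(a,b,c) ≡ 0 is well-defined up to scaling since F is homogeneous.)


F(0,0,4) ≡ 5 (mod 7); P is NOT on the curve.

Evaluate F(0, 0, 4) term-by-term (mod 7).
  X**2 ↦ 1·0·1·1 = 0
  -X*Y ↦ -1·0·0·1 = 0
  -2*X*Z ↦ -2·0·1·4 = 0
  2*Y**2 ↦ 2·1·0·1 = 0
  -2*Y*Z ↦ -2·1·0·4 = 0
  -Z**2 ↦ -1·1·1·16 = -16
Sum: F(0, 0, 4) = (0) + (0) + (0) + (0) + (0) + (-16) = -16.
Reducing mod 7: -16 ≡ 5 (mod 7).
Since F(a, b, c) ≡ 5 ≠ 0 (mod 7), P does NOT lie on the curve.


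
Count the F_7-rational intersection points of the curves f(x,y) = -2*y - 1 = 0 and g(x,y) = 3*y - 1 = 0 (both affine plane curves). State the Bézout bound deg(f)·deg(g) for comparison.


Common zeros: ∅; count = 0; Bézout bound = 1.

deg(f) = 1, deg(g) = 1, so Bézout bound = 1.
Scan x ∈ F_7. For each x, list the y ∈ F_7 with f(x, y) ≡ 0 and those with g(x, y) ≡ 0 (mod 7); the common zeros in that column are the intersection.
  x = 0: f ≡ 0 at y ∈ {3}; g ≡ 0 at y ∈ {5}; common: ∅.
  x = 1: f ≡ 0 at y ∈ {3}; g ≡ 0 at y ∈ {5}; common: ∅.
  x = 2: f ≡ 0 at y ∈ {3}; g ≡ 0 at y ∈ {5}; common: ∅.
  x = 3: f ≡ 0 at y ∈ {3}; g ≡ 0 at y ∈ {5}; common: ∅.
  x = 4: f ≡ 0 at y ∈ {3}; g ≡ 0 at y ∈ {5}; common: ∅.
  x = 5: f ≡ 0 at y ∈ {3}; g ≡ 0 at y ∈ {5}; common: ∅.
  x = 6: f ≡ 0 at y ∈ {3}; g ≡ 0 at y ∈ {5}; common: ∅.
Collecting: common zeros = ∅, so the count is 0.
Comparison with the Bézout bound: 0 ≤ 1 = deg(f)·deg(g), as expected for curves with no common component (the affine F_7-count falls short of the bound because intersections may lie at infinity, over extension fields, or carry multiplicity).


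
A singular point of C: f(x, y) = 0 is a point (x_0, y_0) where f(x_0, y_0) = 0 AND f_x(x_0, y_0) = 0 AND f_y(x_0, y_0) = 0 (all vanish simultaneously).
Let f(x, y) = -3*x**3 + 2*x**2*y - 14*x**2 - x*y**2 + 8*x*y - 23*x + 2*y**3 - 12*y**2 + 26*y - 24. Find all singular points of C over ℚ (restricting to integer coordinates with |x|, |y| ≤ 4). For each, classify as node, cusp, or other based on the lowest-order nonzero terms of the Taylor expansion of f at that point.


Singular points: {(-1, 2)}; classification: node.

Compute partial derivatives:
  f_x = -9*x**2 + 4*x*y - 28*x - y**2 + 8*y - 23.
  f_y = 2*x**2 - 2*x*y + 8*x + 6*y**2 - 24*y + 26.
Scan x_0 ∈ {−4, ..., 4}. For each x_0, f_y(x_0, y) is a polynomial in y; find its integer roots y ∈ {−4, ..., 4}, then test f_x and f at those candidates.
  x = -4: f_y(-4, y) = 6*y**2 - 16*y + 26; no integer root y with |y| ≤ 4.
  x = -3: f_y(-3, y) = 6*y**2 - 18*y + 20; no integer root y with |y| ≤ 4.
  x = -2: f_y(-2, y) = 6*y**2 - 20*y + 18; no integer root y with |y| ≤ 4.
  x = -1: f_y(-1, y) = 6*y**2 - 22*y + 20; vanishes at y ∈ {2}. (-1, 2): f_x = 0, f = 0 — SINGULAR.
  x = 0: f_y(0, y) = 6*y**2 - 24*y + 26; no integer root y with |y| ≤ 4.
  x = 1: f_y(1, y) = 6*y**2 - 26*y + 36; no integer root y with |y| ≤ 4.
  x = 2: f_y(2, y) = 6*y**2 - 28*y + 50; no integer root y with |y| ≤ 4.
  x = 3: f_y(3, y) = 6*y**2 - 30*y + 68; no integer root y with |y| ≤ 4.
  x = 4: f_y(4, y) = 6*y**2 - 32*y + 90; no integer root y with |y| ≤ 4.
Only singular point on the grid: (-1, 2).
Classify: substitute x = -1 + u, y = 2 + v and expand: f = -3*u**3 + 2*u**2*v - u**2 - u*v**2 + 2*v**3 + v**2.
No constant or linear terms (consistent with a singular point). Quadratic part: -u**2 + v**2. Cubic part: -3*u**3 + 2*u**2*v - u*v**2 + 2*v**3.
The quadratic part v**2 - u**2 = (v − u)(v + u) splits into two distinct linear factors, so there are two distinct tangent lines y − 2 = ±(x − -1) — this is a node (ordinary double point).
Classification: node.


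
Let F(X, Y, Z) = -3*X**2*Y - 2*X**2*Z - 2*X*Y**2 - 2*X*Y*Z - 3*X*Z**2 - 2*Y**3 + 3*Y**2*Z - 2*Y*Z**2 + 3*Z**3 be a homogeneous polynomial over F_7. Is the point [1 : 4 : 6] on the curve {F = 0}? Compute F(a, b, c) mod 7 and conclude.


F(1,4,6) ≡ 0 (mod 7); P is on the curve.

Evaluate F(1, 4, 6) term-by-term (mod 7).
  -3*X**2*Y ↦ -3·1·4·1 = -12
  -2*X**2*Z ↦ -2·1·1·6 = -12
  -2*X*Y**2 ↦ -2·1·16·1 = -32
  -2*X*Y*Z ↦ -2·1·4·6 = -48
  -3*X*Z**2 ↦ -3·1·1·36 = -108
  -2*Y**3 ↦ -2·1·64·1 = -128
  3*Y**2*Z ↦ 3·1·16·6 = 288
  -2*Y*Z**2 ↦ -2·1·4·36 = -288
  3*Z**3 ↦ 3·1·1·216 = 648
Sum: F(1, 4, 6) = (-12) + (-12) + (-32) + (-48) + (-108) + (-128) + (288) + (-288) + (648) = 308.
Reducing mod 7: 308 ≡ 0 (mod 7).
Since F(a, b, c) ≡ 0 (mod 7), P lies on the curve.


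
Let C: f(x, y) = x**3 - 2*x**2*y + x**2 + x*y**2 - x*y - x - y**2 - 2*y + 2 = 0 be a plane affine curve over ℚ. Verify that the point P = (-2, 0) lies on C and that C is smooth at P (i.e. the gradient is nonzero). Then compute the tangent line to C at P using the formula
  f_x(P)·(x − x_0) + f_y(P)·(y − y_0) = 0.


Tangent line at P: 7*x - 8*y + 14 = 0.

Step 1: f(-2, 0) = 0, so P lies on C.
Step 2: partial derivatives
  f_x(x, y) = 3*x**2 - 4*x*y + 2*x + y**2 - y - 1, f_y(x, y) = -2*x**2 + 2*x*y - x - 2*y - 2.
  f_x(P) = 7, f_y(P) = -8 (gradient nonzero, so P is smooth).
Step 3: tangent line at P: 7·(x − -2) + -8·(y − 0) = 0.
Expanding: 7*x - 8*y + 14 = 0.


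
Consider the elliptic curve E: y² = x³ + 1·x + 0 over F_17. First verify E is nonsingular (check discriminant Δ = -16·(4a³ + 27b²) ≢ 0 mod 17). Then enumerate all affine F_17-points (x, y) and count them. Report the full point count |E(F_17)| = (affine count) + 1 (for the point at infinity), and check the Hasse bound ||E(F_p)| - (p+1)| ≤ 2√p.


Affine points = {(0, 0), (1, 6), (1, 11), (3, 8), (3, 9), (4, 0), (6, 1), (6, 16), (11, 4), (11, 13), (13, 0), (14, 2), (14, 15), (16, 7), (16, 10)}; affine count = 15; |E(F_17)| = 16.

Discriminant check: Δ ∝ 4a³ + 27b² = 4·1³ + 27·0² = 4·1 + 27·0 ≡ 4 (mod 17). Nonzero ⇒ E is nonsingular.
For each x ∈ F_17, compute rhs = x³ + 1·x + 0 mod 17, then count y ∈ F_17 with y² ≡ rhs.
  x = 0: rhs = 0, matching y values: 0 (1 points).
  x = 1: rhs = 2, matching y values: 6, 11 (2 points).
  x = 2: rhs = 10, matching y values: none (0 points).
  x = 3: rhs = 13, matching y values: 8, 9 (2 points).
  x = 4: rhs = 0, matching y values: 0 (1 points).
  x = 5: rhs = 11, matching y values: none (0 points).
  x = 6: rhs = 1, matching y values: 1, 16 (2 points).
  x = 7: rhs = 10, matching y values: none (0 points).
  x = 8: rhs = 10, matching y values: none (0 points).
  x = 9: rhs = 7, matching y values: none (0 points).
  x = 10: rhs = 7, matching y values: none (0 points).
  x = 11: rhs = 16, matching y values: 4, 13 (2 points).
  x = 12: rhs = 6, matching y values: none (0 points).
  x = 13: rhs = 0, matching y values: 0 (1 points).
  x = 14: rhs = 4, matching y values: 2, 15 (2 points).
  x = 15: rhs = 7, matching y values: none (0 points).
  x = 16: rhs = 15, matching y values: 7, 10 (2 points).
Total affine count: 15.
Full point count |E(F_17)| = 15 + 1 = 16.
Hasse bound: |16 − (17+1)| = |-2| = 2 ≤ 2√17 ≈ 8.2462 ✓.


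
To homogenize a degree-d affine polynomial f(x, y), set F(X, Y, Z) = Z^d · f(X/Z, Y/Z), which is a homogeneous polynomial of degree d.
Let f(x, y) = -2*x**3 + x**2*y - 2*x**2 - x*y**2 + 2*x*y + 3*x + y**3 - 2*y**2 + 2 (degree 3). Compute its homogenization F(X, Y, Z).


F(X, Y, Z) = -2*X**3 + X**2*Y - 2*X**2*Z - X*Y**2 + 2*X*Y*Z + 3*X*Z**2 + Y**3 - 2*Y**2*Z + 2*Z**3

deg(f) = 3.
Substitute x = X/Z, y = Y/Z into f, then multiply by Z^3.
  monomial -2·x^3·y^0 ↦ -2·X^3·Y^0·Z^0.
  monomial 1·x^2·y^1 ↦ 1·X^2·Y^1·Z^0.
  monomial -2·x^2·y^0 ↦ -2·X^2·Y^0·Z^1.
  monomial -1·x^1·y^2 ↦ -1·X^1·Y^2·Z^0.
  monomial 2·x^1·y^1 ↦ 2·X^1·Y^1·Z^1.
  monomial 3·x^1·y^0 ↦ 3·X^1·Y^0·Z^2.
  monomial 1·x^0·y^3 ↦ 1·X^0·Y^3·Z^0.
  monomial -2·x^0·y^2 ↦ -2·X^0·Y^2·Z^1.
  monomial 2·x^0·y^0 ↦ 2·X^0·Y^0·Z^3.
Collecting: F(X, Y, Z) = -2*X**3 + X**2*Y - 2*X**2*Z - X*Y**2 + 2*X*Y*Z + 3*X*Z**2 + Y**3 - 2*Y**2*Z + 2*Z**3.


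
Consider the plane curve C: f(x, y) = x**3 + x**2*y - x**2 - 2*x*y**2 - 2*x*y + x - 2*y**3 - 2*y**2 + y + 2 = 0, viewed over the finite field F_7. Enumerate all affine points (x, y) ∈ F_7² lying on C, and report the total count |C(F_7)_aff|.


Affine F_7-points: {(0, 4), (1, 4), (3, 3), (3, 4), (4, 3), (5, 3), (6, 5)}; count = 7.

For each of the 49 pairs (x, y) ∈ F_7², evaluate f(x, y) mod 7. Record the zeros.
  x = 0: [0↦2, 1↦6, 2↦1, 3↦3, 4↦0, 5↦1, 6↦1]  zeros at y ∈ {4}
  x = 1: [0↦3, 1↦4, 2↦6, 3↦4, 4↦0, 5↦3, 6↦1]  zeros at y ∈ {4}
  x = 2: [0↦1, 1↦1, 2↦5, 3↦1, 4↦5, 5↦5, 6↦3]  zeros at y ∈ ∅
  x = 3: [0↦2, 1↦3, 2↦4, 3↦0, 4↦0, 5↦6, 6↦6]  zeros at y ∈ {3, 4}
  x = 4: [0↦5, 1↦2, 2↦2, 3↦0, 4↦5, 5↦5, 6↦2]  zeros at y ∈ {3}
  x = 5: [0↦2, 1↦4, 2↦5, 3↦0, 4↦5, 5↦1, 6↦4]  zeros at y ∈ {3}
  x = 6: [0↦6, 1↦1, 2↦5, 3↦6, 4↦6, 5↦0, 6↦4]  zeros at y ∈ {5}
Collecting zeros: affine points = {(0, 4), (1, 4), (3, 3), (3, 4), (4, 3), (5, 3), (6, 5)}.
Total count |C(F_7)_aff| = 7.


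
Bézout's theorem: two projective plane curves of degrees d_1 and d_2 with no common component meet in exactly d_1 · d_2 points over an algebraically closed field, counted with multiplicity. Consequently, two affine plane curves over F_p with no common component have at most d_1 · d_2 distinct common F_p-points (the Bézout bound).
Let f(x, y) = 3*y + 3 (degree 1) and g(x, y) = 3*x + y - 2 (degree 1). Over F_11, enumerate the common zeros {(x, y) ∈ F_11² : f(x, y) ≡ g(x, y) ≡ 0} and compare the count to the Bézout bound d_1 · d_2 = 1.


Common zeros: {(1, 10)}; count = 1; Bézout bound = 1.

deg(f) = 1, deg(g) = 1, so Bézout bound = 1.
Scan x ∈ F_11. For each x, list the y ∈ F_11 with f(x, y) ≡ 0 and those with g(x, y) ≡ 0 (mod 11); the common zeros in that column are the intersection.
  x = 0: f ≡ 0 at y ∈ {10}; g ≡ 0 at y ∈ {2}; common: ∅.
  x = 1: f ≡ 0 at y ∈ {10}; g ≡ 0 at y ∈ {10}; common: {10}.
  x = 2: f ≡ 0 at y ∈ {10}; g ≡ 0 at y ∈ {7}; common: ∅.
  x = 3: f ≡ 0 at y ∈ {10}; g ≡ 0 at y ∈ {4}; common: ∅.
  x = 4: f ≡ 0 at y ∈ {10}; g ≡ 0 at y ∈ {1}; common: ∅.
  x = 5: f ≡ 0 at y ∈ {10}; g ≡ 0 at y ∈ {9}; common: ∅.
  x = 6: f ≡ 0 at y ∈ {10}; g ≡ 0 at y ∈ {6}; common: ∅.
  x = 7: f ≡ 0 at y ∈ {10}; g ≡ 0 at y ∈ {3}; common: ∅.
  x = 8: f ≡ 0 at y ∈ {10}; g ≡ 0 at y ∈ {0}; common: ∅.
  x = 9: f ≡ 0 at y ∈ {10}; g ≡ 0 at y ∈ {8}; common: ∅.
  x = 10: f ≡ 0 at y ∈ {10}; g ≡ 0 at y ∈ {5}; common: ∅.
Collecting: common zeros = {(1, 10)}, so the count is 1.
Comparison with the Bézout bound: 1 ≤ 1 = deg(f)·deg(g), as expected for curves with no common component (the bound is attained).


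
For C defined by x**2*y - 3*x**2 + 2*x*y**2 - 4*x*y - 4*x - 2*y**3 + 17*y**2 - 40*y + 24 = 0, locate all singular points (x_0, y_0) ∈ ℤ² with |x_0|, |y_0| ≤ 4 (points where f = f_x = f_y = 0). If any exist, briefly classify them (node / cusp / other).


Singular points: {(-2, 2)}; classification: node.

Compute partial derivatives:
  f_x = 2*x*y - 6*x + 2*y**2 - 4*y - 4.
  f_y = x**2 + 4*x*y - 4*x - 6*y**2 + 34*y - 40.
Scan x_0 ∈ {−4, ..., 4}. For each x_0, f_y(x_0, y) is a polynomial in y; find its integer roots y ∈ {−4, ..., 4}, then test f_x and f at those candidates.
  x = -4: f_y(-4, y) = -6*y**2 + 18*y - 8; no integer root y with |y| ≤ 4.
  x = -3: f_y(-3, y) = -6*y**2 + 22*y - 19; no integer root y with |y| ≤ 4.
  x = -2: f_y(-2, y) = -6*y**2 + 26*y - 28; vanishes at y ∈ {2}. (-2, 2): f_x = 0, f = 0 — SINGULAR.
  x = -1: f_y(-1, y) = -6*y**2 + 30*y - 35; no integer root y with |y| ≤ 4.
  x = 0: f_y(0, y) = -6*y**2 + 34*y - 40; vanishes at y ∈ {4}. (0, 4): f_x = 12 ≠ 0.
  x = 1: f_y(1, y) = -6*y**2 + 38*y - 43; no integer root y with |y| ≤ 4.
  x = 2: f_y(2, y) = -6*y**2 + 42*y - 44; no integer root y with |y| ≤ 4.
  x = 3: f_y(3, y) = -6*y**2 + 46*y - 43; no integer root y with |y| ≤ 4.
  x = 4: f_y(4, y) = -6*y**2 + 50*y - 40; no integer root y with |y| ≤ 4.
Only singular point on the grid: (-2, 2).
Classify: substitute x = -2 + u, y = 2 + v and expand: f = u**2*v - u**2 + 2*u*v**2 - 2*v**3 + v**2.
No constant or linear terms (consistent with a singular point). Quadratic part: -u**2 + v**2. Cubic part: u**2*v + 2*u*v**2 - 2*v**3.
The quadratic part v**2 - u**2 = (v − u)(v + u) splits into two distinct linear factors, so there are two distinct tangent lines y − 2 = ±(x − -2) — this is a node (ordinary double point).
Classification: node.
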